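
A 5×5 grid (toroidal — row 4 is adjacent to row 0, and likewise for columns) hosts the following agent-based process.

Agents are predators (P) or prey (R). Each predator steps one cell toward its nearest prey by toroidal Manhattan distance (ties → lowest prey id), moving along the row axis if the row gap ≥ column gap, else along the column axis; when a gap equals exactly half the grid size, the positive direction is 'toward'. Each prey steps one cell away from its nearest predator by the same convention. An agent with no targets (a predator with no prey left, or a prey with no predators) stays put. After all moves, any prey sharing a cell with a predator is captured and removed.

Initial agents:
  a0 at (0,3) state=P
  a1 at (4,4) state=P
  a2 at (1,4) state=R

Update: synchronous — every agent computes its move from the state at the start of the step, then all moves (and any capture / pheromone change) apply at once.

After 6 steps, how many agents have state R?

t=1: a0@(1,3):P a1@(0,4):P a2@(2,4):R
t=2: a0@(2,3):P a1@(1,4):P a2@(3,4):R
t=3: a0@(3,3):P a1@(2,4):P a2@(4,4):R
t=4: a0@(4,3):P a1@(3,4):P a2@(0,4):R
t=5: a0@(0,3):P a1@(4,4):P a2@(1,4):R
t=6: a0@(1,3):P a1@(0,4):P a2@(2,4):R

1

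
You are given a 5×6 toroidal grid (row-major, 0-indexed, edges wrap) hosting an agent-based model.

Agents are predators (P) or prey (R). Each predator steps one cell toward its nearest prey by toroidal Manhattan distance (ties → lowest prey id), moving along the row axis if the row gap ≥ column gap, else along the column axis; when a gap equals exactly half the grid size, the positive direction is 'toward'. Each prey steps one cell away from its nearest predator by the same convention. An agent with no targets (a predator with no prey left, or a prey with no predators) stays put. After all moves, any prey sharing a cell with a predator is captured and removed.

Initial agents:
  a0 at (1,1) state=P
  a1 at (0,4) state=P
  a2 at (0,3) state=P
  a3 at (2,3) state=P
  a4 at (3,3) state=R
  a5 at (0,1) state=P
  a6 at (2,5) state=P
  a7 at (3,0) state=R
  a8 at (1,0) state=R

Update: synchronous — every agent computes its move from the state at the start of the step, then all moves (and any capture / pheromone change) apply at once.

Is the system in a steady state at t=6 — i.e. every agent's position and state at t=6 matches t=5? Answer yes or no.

t=1: a0@(1,0):P a1@(4,4):P a2@(4,3):P a3@(3,3):P a5@(1,1):P a6@(3,5):P a7@(4,0):R a8@(1,5):R
t=2: a0@(1,5):P a1@(4,5):P a2@(4,4):P a3@(3,4):P a5@(1,0):P a6@(4,5):P a7@(3,0):R a8@(1,4):R
t=3: a0@(1,4):P a1@(3,5):P a2@(0,4):P a3@(3,5):P a5@(2,0):P a6@(3,5):P a8@(1,3):R
t=4: a0@(1,3):P a1@(2,5):P a2@(1,4):P a3@(2,5):P a5@(2,1):P a6@(2,5):P a8@(1,2):R
t=5: a0@(1,2):P a1@(2,0):P a2@(1,3):P a3@(2,0):P a5@(1,1):P a6@(2,0):P
t=6: (unchanged — steady state)

yes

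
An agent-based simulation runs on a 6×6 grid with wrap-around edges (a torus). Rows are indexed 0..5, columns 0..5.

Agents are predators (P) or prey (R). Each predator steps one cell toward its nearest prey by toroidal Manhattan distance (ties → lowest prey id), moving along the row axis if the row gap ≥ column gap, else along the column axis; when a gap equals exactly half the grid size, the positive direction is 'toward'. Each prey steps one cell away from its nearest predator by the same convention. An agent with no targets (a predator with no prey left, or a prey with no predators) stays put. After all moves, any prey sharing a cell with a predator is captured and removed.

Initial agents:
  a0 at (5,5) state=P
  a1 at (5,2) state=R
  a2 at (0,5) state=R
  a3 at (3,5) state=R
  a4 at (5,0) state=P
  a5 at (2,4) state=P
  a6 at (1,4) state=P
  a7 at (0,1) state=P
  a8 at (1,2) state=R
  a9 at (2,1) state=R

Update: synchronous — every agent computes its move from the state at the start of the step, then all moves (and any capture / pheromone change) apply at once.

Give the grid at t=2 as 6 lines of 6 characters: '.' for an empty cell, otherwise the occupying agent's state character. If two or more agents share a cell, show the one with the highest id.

......
.....P
.R..PR
.....R
......
..P.P.

t=1: a0@(0,5):P a1@(5,3):R a2@(1,5):R a3@(2,5):R a4@(5,1):P a5@(3,4):P a6@(0,4):P a7@(5,1):P a8@(1,1):R a9@(3,1):R
t=2: a0@(1,5):P a2@(2,5):R a3@(3,5):R a4@(5,2):P a5@(2,4):P a6@(5,4):P a7@(5,2):P a8@(2,1):R a9@(2,1):R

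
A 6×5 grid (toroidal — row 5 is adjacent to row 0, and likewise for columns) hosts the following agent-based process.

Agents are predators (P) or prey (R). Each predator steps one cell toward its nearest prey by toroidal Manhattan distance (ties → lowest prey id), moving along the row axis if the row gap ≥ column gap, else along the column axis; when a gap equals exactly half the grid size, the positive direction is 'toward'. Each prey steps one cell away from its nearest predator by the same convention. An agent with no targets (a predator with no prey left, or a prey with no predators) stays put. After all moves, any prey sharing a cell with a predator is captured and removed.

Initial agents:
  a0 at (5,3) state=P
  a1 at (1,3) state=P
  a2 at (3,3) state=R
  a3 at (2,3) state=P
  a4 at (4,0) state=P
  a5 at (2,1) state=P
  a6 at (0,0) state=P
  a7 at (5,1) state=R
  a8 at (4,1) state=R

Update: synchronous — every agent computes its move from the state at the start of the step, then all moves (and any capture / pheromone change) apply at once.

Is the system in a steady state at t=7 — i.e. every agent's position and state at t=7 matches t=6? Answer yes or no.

yes

t=1: a0@(4,3):P a1@(2,3):P a3@(3,3):P a4@(4,1):P a5@(3,1):P a6@(5,0):P a8@(4,2):R
t=2: a0@(4,2):P a1@(3,3):P a3@(4,3):P a4@(4,2):P a5@(4,1):P a6@(5,1):P
t=3: (unchanged — steady state)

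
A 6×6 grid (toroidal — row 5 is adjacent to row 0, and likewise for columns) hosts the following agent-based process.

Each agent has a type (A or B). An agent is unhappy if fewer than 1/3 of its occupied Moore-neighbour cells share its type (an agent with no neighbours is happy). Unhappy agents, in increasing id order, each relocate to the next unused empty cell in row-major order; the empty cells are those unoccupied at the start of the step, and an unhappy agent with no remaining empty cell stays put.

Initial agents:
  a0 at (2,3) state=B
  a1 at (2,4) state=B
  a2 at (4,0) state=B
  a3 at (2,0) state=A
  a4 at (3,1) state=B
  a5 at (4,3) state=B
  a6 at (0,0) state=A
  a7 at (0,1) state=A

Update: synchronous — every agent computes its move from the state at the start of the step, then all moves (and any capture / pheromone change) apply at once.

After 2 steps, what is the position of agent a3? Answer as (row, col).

t=1: a0@(2,3):B a1@(2,4):B a2@(4,0):B a3@(0,2):A a4@(3,1):B a5@(4,3):B a6@(0,0):A a7@(0,1):A
t=2: (unchanged — steady state)

(0, 2)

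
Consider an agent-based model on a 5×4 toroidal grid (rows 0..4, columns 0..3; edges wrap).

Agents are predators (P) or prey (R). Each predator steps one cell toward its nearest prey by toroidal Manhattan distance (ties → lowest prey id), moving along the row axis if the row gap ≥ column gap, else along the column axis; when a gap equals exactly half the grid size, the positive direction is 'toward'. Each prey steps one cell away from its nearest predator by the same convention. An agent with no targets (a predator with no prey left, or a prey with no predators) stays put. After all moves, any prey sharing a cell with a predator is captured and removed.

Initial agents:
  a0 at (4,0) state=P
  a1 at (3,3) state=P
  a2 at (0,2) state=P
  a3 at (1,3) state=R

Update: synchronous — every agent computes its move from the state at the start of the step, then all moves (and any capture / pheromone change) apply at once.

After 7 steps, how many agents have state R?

t=1: a0@(0,0):P a1@(2,3):P a2@(1,2):P a3@(0,3):R
t=2: a0@(0,3):P a1@(1,3):P a2@(0,2):P
t=3: (unchanged — steady state)

0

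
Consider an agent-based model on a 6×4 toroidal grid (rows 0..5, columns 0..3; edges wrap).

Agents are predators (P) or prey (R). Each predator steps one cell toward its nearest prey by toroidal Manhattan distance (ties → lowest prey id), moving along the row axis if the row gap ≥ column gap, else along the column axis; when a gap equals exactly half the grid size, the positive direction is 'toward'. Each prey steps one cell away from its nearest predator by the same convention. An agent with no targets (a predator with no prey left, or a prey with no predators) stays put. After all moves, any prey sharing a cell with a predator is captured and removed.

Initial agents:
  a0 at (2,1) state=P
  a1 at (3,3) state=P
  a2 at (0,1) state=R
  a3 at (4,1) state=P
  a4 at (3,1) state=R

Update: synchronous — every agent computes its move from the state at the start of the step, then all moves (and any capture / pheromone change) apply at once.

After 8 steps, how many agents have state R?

2

t=1: a0@(3,1):P a1@(3,0):P a2@(5,1):R a3@(3,1):P a4@(4,1):R
t=2: a0@(4,1):P a1@(4,0):P a2@(0,1):R a3@(4,1):P a4@(5,1):R
t=3: a0@(5,1):P a1@(5,0):P a2@(1,1):R a3@(5,1):P a4@(0,1):R
t=4: a0@(0,1):P a1@(0,0):P a2@(2,1):R a3@(0,1):P a4@(1,1):R
t=5: a0@(1,1):P a1@(1,0):P a2@(3,1):R a3@(1,1):P a4@(2,1):R
t=6: a0@(2,1):P a1@(2,0):P a2@(4,1):R a3@(2,1):P a4@(3,1):R
t=7: a0@(3,1):P a1@(3,0):P a2@(5,1):R a3@(3,1):P a4@(4,1):R
t=8: a0@(4,1):P a1@(4,0):P a2@(0,1):R a3@(4,1):P a4@(5,1):R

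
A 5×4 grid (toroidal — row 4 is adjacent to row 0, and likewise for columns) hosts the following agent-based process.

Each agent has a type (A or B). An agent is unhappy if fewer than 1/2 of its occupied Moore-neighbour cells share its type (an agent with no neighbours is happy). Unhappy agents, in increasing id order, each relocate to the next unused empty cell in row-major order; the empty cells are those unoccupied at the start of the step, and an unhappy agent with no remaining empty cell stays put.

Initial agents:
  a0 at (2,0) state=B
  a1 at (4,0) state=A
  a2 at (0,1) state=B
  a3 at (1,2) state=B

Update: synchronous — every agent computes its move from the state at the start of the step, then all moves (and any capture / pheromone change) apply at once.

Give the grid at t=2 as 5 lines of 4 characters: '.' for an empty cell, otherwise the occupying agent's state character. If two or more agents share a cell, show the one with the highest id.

t=1: a0@(2,0):B a1@(0,0):A a2@(0,1):B a3@(1,2):B
t=2: a0@(2,0):B a1@(0,2):A a2@(0,1):B a3@(1,2):B

.BA.
..B.
B...
....
....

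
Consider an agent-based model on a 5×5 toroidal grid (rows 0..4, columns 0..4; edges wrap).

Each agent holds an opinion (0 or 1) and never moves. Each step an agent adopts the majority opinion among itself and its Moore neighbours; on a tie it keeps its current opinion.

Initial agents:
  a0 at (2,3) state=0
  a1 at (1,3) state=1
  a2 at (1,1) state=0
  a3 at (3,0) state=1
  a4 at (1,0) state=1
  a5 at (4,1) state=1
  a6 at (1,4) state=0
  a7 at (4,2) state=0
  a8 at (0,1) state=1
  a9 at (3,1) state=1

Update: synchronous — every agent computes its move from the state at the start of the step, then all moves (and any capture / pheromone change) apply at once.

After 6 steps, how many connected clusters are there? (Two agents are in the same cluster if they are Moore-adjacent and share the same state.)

t=1: a0@(2,3):0 a1@(1,3):0 a2@(1,1):1 a3@(3,0):1 a4@(1,0):1 a5@(4,1):1 a6@(1,4):0 a7@(4,2):1 a8@(0,1):1 a9@(3,1):1
t=2: (unchanged — steady state)

2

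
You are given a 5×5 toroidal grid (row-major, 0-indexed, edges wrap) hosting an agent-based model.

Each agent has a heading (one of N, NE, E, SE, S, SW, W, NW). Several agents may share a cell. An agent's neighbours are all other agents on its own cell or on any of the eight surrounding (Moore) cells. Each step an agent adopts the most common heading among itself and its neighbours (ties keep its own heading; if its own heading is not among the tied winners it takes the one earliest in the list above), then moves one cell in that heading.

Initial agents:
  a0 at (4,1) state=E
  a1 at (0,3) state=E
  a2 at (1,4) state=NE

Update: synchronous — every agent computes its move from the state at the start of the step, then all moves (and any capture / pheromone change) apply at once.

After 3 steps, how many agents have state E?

t=1: a0@(4,2):E a1@(0,4):E a2@(0,0):NE
t=2: a0@(4,3):E a1@(0,0):E a2@(4,1):NE
t=3: a0@(4,4):E a1@(0,1):E a2@(3,2):NE

2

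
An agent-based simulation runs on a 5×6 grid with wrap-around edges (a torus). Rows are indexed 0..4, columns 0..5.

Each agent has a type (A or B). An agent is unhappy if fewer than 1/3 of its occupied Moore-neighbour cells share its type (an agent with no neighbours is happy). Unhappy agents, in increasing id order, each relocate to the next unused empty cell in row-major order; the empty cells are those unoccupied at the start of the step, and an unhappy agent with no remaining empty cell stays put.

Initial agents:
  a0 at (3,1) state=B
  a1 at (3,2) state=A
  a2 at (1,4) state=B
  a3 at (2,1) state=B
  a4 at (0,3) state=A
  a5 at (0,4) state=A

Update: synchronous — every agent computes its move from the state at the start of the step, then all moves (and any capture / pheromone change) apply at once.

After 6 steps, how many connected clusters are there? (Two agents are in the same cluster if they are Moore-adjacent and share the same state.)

3

t=1: a0@(3,1):B a1@(0,0):A a2@(0,1):B a3@(2,1):B a4@(0,3):A a5@(0,4):A
t=2: a0@(3,1):B a1@(0,2):A a2@(0,5):B a3@(2,1):B a4@(0,3):A a5@(0,4):A
t=3: a0@(3,1):B a1@(0,2):A a2@(0,0):B a3@(2,1):B a4@(0,3):A a5@(0,4):A
t=4: (unchanged — steady state)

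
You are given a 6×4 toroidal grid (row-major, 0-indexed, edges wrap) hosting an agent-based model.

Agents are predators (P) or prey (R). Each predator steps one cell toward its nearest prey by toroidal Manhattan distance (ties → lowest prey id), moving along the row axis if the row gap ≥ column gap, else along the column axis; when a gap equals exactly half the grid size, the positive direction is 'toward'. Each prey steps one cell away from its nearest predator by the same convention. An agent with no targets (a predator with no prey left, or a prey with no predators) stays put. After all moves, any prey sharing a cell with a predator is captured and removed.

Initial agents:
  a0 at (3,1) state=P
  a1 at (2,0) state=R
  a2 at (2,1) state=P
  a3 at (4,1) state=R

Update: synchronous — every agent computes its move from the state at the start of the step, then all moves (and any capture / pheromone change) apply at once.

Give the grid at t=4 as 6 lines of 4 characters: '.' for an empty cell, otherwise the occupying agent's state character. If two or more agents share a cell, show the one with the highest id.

....
.P..
RP..
....
....
....

t=1: a0@(4,1):P a1@(2,3):R a2@(2,0):P a3@(5,1):R
t=2: a0@(5,1):P a1@(2,2):R a2@(2,3):P a3@(0,1):R
t=3: a0@(0,1):P a1@(2,1):R a2@(2,2):P a3@(1,1):R
t=4: a0@(1,1):P a1@(2,0):R a2@(2,1):P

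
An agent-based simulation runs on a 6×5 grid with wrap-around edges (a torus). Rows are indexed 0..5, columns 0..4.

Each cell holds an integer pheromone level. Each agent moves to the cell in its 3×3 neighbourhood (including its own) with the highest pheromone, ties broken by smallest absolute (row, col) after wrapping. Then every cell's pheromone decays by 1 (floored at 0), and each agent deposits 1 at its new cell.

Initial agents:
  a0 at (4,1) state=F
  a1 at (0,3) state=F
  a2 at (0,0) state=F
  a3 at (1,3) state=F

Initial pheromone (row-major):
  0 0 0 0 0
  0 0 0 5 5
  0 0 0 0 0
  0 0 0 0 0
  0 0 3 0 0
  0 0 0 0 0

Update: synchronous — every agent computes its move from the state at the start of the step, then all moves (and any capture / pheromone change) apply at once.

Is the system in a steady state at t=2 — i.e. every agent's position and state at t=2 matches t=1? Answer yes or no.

no

t=1: a0@(4,2) a1@(1,3) a2@(1,4) a3@(1,3) | pheromone: 0 0 0 0 0 / 0 0 0 6 5 / 0 0 0 0 0 / 0 0 0 0 0 / 0 0 3 0 0 / 0 0 0 0 0
t=2: a0@(4,2) a1@(1,3) a2@(1,3) a3@(1,3) | pheromone: 0 0 0 0 0 / 0 0 0 8 4 / 0 0 0 0 0 / 0 0 0 0 0 / 0 0 3 0 0 / 0 0 0 0 0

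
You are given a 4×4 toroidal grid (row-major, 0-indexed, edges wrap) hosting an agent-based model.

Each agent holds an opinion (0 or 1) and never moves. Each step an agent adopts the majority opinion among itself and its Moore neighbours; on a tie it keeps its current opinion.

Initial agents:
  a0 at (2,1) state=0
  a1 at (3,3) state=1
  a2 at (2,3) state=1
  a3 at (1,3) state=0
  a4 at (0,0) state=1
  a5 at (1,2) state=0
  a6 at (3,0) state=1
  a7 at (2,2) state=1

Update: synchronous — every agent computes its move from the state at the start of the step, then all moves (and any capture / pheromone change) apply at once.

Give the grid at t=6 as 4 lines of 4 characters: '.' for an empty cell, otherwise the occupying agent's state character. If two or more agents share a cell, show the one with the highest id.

1...
..11
.111
1..1

t=1: a0@(2,1):0 a1@(3,3):1 a2@(2,3):1 a3@(1,3):1 a4@(0,0):1 a5@(1,2):0 a6@(3,0):1 a7@(2,2):1
t=2: a0@(2,1):0 a1@(3,3):1 a2@(2,3):1 a3@(1,3):1 a4@(0,0):1 a5@(1,2):1 a6@(3,0):1 a7@(2,2):1
t=3: a0@(2,1):1 a1@(3,3):1 a2@(2,3):1 a3@(1,3):1 a4@(0,0):1 a5@(1,2):1 a6@(3,0):1 a7@(2,2):1
t=4: (unchanged — steady state)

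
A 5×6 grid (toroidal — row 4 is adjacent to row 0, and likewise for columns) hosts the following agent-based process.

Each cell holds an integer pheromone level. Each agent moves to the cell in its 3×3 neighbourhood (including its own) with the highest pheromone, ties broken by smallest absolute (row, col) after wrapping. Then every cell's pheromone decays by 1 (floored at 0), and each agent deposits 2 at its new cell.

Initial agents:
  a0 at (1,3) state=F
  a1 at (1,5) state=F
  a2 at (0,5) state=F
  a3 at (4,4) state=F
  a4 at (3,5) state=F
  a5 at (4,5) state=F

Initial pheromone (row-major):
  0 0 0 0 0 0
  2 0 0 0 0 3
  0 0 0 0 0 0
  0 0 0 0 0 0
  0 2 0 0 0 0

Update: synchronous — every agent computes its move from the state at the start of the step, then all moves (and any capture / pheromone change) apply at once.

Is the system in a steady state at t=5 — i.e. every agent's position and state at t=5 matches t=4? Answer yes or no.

t=1: a0@(0,2) a1@(1,5) a2@(1,5) a3@(0,3) a4@(2,0) a5@(0,0) | pheromone: 2 0 2 2 0 0 / 1 0 0 0 0 6 / 2 0 0 0 0 0 / 0 0 0 0 0 0 / 0 1 0 0 0 0
t=2: a0@(0,2) a1@(1,5) a2@(1,5) a3@(0,2) a4@(1,5) a5@(1,5) | pheromone: 1 0 5 1 0 0 / 0 0 0 0 0 13 / 1 0 0 0 0 0 / 0 0 0 0 0 0 / 0 0 0 0 0 0
t=3: a0@(0,2) a1@(1,5) a2@(1,5) a3@(0,2) a4@(1,5) a5@(1,5) | pheromone: 0 0 8 0 0 0 / 0 0 0 0 0 20 / 0 0 0 0 0 0 / 0 0 0 0 0 0 / 0 0 0 0 0 0
t=4: a0@(0,2) a1@(1,5) a2@(1,5) a3@(0,2) a4@(1,5) a5@(1,5) | pheromone: 0 0 11 0 0 0 / 0 0 0 0 0 27 / 0 0 0 0 0 0 / 0 0 0 0 0 0 / 0 0 0 0 0 0
t=5: a0@(0,2) a1@(1,5) a2@(1,5) a3@(0,2) a4@(1,5) a5@(1,5) | pheromone: 0 0 14 0 0 0 / 0 0 0 0 0 34 / 0 0 0 0 0 0 / 0 0 0 0 0 0 / 0 0 0 0 0 0

yes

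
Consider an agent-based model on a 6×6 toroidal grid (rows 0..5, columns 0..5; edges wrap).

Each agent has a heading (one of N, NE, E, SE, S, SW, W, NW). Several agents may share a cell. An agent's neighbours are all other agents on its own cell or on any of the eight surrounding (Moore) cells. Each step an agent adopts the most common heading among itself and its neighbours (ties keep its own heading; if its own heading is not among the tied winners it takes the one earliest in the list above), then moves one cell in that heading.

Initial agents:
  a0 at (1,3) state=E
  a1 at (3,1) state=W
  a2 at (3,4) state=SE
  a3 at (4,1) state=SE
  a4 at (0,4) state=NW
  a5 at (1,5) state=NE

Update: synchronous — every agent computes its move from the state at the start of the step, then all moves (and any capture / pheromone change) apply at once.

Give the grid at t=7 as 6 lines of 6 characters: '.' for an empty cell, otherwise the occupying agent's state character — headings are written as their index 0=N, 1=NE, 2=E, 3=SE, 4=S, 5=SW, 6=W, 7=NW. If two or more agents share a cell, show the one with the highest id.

1.....
....2.
......
6.....
.....3
..37..

t=1: a0@(1,4):E a1@(3,0):W a2@(4,5):SE a3@(5,2):SE a4@(5,3):NW a5@(0,0):NE
t=2: a0@(1,5):E a1@(3,5):W a2@(5,0):SE a3@(0,3):SE a4@(4,2):NW a5@(5,1):NE
t=3: a0@(1,0):E a1@(3,4):W a2@(0,1):SE a3@(1,4):SE a4@(3,1):NW a5@(4,2):NE
t=4: a0@(1,1):E a1@(3,3):W a2@(1,2):SE a3@(2,5):SE a4@(2,0):NW a5@(3,3):NE
t=5: a0@(1,2):E a1@(3,2):W a2@(2,3):SE a3@(3,0):SE a4@(1,5):NW a5@(2,4):NE
t=6: a0@(1,3):E a1@(3,1):W a2@(3,4):SE a3@(4,1):SE a4@(0,4):NW a5@(1,5):NE
t=7: a0@(1,4):E a1@(3,0):W a2@(4,5):SE a3@(5,2):SE a4@(5,3):NW a5@(0,0):NE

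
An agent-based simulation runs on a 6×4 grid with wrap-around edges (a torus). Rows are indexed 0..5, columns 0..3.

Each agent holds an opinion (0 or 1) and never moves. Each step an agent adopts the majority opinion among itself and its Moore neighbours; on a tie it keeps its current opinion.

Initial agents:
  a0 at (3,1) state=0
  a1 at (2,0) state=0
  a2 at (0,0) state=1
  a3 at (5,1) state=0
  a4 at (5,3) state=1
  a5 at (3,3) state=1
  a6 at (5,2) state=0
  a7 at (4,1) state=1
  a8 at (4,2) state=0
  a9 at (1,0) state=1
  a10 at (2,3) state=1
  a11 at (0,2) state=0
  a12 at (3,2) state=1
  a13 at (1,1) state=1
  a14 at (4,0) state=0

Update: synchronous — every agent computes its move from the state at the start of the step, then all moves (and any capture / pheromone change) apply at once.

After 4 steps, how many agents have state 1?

t=1: a0@(3,1):0 a1@(2,0):1 a2@(0,0):1 a3@(5,1):0 a4@(5,3):0 a5@(3,3):1 a6@(5,2):0 a7@(4,1):0 a8@(4,2):0 a9@(1,0):1 a10@(2,3):1 a11@(0,2):0 a12@(3,2):1 a13@(1,1):1 a14@(4,0):0
t=2: (unchanged — steady state)

7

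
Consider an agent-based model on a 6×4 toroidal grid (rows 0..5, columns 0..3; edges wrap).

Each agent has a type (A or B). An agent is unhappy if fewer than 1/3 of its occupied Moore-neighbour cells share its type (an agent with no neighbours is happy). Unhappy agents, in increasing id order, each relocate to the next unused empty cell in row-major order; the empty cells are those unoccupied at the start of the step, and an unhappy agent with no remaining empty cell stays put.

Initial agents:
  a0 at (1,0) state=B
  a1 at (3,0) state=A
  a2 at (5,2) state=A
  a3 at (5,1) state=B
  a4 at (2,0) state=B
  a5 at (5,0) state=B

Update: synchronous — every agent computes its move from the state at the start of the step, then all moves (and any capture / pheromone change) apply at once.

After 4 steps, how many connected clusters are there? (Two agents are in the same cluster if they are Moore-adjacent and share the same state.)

3

t=1: a0@(1,0):B a1@(0,0):A a2@(0,1):A a3@(5,1):B a4@(2,0):B a5@(5,0):B
t=2: a0@(1,0):B a1@(0,2):A a2@(0,3):A a3@(5,1):B a4@(2,0):B a5@(5,0):B
t=3: (unchanged — steady state)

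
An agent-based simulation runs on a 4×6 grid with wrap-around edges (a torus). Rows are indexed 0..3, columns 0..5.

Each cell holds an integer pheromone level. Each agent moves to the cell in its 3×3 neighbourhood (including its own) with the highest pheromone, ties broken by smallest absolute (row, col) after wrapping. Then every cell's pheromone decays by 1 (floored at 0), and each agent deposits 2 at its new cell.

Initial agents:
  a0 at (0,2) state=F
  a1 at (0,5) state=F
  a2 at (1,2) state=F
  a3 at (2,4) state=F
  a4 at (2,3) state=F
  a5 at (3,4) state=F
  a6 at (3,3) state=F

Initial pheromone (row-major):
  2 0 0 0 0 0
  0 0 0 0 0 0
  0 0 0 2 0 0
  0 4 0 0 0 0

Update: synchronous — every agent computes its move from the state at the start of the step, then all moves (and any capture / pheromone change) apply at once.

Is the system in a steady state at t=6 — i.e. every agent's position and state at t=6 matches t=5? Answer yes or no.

yes

t=1: a0@(3,1) a1@(0,0) a2@(2,3) a3@(2,3) a4@(2,3) a5@(2,3) a6@(2,3) | pheromone: 3 0 0 0 0 0 / 0 0 0 0 0 0 / 0 0 0 11 0 0 / 0 5 0 0 0 0
t=2: a0@(3,1) a1@(3,1) a2@(2,3) a3@(2,3) a4@(2,3) a5@(2,3) a6@(2,3) | pheromone: 2 0 0 0 0 0 / 0 0 0 0 0 0 / 0 0 0 20 0 0 / 0 8 0 0 0 0
t=3: a0@(3,1) a1@(3,1) a2@(2,3) a3@(2,3) a4@(2,3) a5@(2,3) a6@(2,3) | pheromone: 1 0 0 0 0 0 / 0 0 0 0 0 0 / 0 0 0 29 0 0 / 0 11 0 0 0 0
t=4: a0@(3,1) a1@(3,1) a2@(2,3) a3@(2,3) a4@(2,3) a5@(2,3) a6@(2,3) | pheromone: 0 0 0 0 0 0 / 0 0 0 0 0 0 / 0 0 0 38 0 0 / 0 14 0 0 0 0
t=5: a0@(3,1) a1@(3,1) a2@(2,3) a3@(2,3) a4@(2,3) a5@(2,3) a6@(2,3) | pheromone: 0 0 0 0 0 0 / 0 0 0 0 0 0 / 0 0 0 47 0 0 / 0 17 0 0 0 0
t=6: a0@(3,1) a1@(3,1) a2@(2,3) a3@(2,3) a4@(2,3) a5@(2,3) a6@(2,3) | pheromone: 0 0 0 0 0 0 / 0 0 0 0 0 0 / 0 0 0 56 0 0 / 0 20 0 0 0 0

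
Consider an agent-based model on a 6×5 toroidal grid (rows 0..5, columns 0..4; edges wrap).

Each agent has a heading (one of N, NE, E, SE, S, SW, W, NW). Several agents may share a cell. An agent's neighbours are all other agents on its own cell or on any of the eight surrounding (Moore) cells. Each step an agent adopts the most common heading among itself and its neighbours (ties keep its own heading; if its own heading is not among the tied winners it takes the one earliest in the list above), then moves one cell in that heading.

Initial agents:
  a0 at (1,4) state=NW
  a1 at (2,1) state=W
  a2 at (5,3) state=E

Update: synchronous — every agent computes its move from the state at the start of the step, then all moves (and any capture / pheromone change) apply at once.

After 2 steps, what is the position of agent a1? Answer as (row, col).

t=1: a0@(0,3):NW a1@(2,0):W a2@(5,4):E
t=2: a0@(5,2):NW a1@(2,4):W a2@(5,0):E

(2, 4)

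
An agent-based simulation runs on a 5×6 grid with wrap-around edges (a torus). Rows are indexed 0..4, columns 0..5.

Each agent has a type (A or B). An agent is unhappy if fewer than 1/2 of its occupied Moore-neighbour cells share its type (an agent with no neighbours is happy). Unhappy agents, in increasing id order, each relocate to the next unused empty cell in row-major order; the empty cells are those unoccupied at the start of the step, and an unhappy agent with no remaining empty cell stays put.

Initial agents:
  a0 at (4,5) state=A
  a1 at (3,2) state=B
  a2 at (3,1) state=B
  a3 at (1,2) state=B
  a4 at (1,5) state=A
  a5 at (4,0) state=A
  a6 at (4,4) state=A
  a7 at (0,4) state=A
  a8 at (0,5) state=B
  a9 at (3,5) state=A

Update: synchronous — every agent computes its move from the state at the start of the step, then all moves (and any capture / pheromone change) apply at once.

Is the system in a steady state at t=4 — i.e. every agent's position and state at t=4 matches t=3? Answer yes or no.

yes

t=1: a0@(4,5):A a1@(3,2):B a2@(3,1):B a3@(1,2):B a4@(1,5):A a5@(4,0):A a6@(4,4):A a7@(0,4):A a8@(0,0):B a9@(3,5):A
t=2: a0@(4,5):A a1@(3,2):B a2@(3,1):B a3@(1,2):B a4@(1,5):A a5@(4,0):A a6@(4,4):A a7@(0,4):A a8@(0,1):B a9@(3,5):A
t=3: (unchanged — steady state)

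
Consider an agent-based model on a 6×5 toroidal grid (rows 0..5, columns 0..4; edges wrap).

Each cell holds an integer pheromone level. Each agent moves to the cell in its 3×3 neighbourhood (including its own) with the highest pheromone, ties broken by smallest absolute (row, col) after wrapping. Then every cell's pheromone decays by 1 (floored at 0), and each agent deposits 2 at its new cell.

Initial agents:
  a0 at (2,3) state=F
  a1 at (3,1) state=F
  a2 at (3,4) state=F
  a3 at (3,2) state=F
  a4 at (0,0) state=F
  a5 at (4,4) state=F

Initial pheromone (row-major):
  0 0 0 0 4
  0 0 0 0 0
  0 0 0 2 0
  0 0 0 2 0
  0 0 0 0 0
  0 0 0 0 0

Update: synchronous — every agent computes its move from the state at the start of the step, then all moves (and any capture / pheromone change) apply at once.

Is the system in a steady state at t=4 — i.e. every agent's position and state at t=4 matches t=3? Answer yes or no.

t=1: a0@(2,3) a1@(2,0) a2@(2,3) a3@(2,3) a4@(0,4) a5@(3,3) | pheromone: 0 0 0 0 5 / 0 0 0 0 0 / 2 0 0 7 0 / 0 0 0 3 0 / 0 0 0 0 0 / 0 0 0 0 0
t=2: a0@(2,3) a1@(2,0) a2@(2,3) a3@(2,3) a4@(0,4) a5@(2,3) | pheromone: 0 0 0 0 6 / 0 0 0 0 0 / 3 0 0 14 0 / 0 0 0 2 0 / 0 0 0 0 0 / 0 0 0 0 0
t=3: a0@(2,3) a1@(2,0) a2@(2,3) a3@(2,3) a4@(0,4) a5@(2,3) | pheromone: 0 0 0 0 7 / 0 0 0 0 0 / 4 0 0 21 0 / 0 0 0 1 0 / 0 0 0 0 0 / 0 0 0 0 0
t=4: a0@(2,3) a1@(2,0) a2@(2,3) a3@(2,3) a4@(0,4) a5@(2,3) | pheromone: 0 0 0 0 8 / 0 0 0 0 0 / 5 0 0 28 0 / 0 0 0 0 0 / 0 0 0 0 0 / 0 0 0 0 0

yes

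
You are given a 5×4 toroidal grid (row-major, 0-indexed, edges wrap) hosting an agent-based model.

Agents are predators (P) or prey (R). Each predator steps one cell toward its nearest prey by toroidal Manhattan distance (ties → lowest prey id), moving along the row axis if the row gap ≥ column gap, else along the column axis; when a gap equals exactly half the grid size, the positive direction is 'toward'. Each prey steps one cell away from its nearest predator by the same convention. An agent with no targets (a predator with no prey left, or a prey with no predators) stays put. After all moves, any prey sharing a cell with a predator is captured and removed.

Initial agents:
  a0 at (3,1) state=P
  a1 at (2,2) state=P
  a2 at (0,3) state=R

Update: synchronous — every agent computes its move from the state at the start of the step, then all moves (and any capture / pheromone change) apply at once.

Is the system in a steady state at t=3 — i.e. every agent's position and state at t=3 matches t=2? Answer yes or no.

yes

t=1: a0@(4,1):P a1@(1,2):P a2@(4,3):R
t=2: a0@(4,2):P a1@(0,2):P
t=3: (unchanged — steady state)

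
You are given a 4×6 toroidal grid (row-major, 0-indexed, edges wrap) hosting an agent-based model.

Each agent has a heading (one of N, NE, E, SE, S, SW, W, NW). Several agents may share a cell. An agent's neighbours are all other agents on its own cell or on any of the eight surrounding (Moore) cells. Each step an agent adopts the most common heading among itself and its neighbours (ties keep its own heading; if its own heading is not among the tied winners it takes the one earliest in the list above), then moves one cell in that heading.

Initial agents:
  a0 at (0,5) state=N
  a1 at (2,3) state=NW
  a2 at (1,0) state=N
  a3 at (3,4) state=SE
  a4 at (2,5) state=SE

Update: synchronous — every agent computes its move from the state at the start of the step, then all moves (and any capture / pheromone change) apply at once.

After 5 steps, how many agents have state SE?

3

t=1: a0@(3,5):N a1@(1,2):NW a2@(0,0):N a3@(0,5):SE a4@(3,0):SE
t=2: a0@(2,5):N a1@(0,1):NW a2@(3,0):N a3@(1,0):SE a4@(0,1):SE
t=3: a0@(1,5):N a1@(1,2):SE a2@(2,0):N a3@(2,1):SE a4@(1,2):SE
t=4: a0@(0,5):N a1@(2,3):SE a2@(1,0):N a3@(3,2):SE a4@(2,3):SE
t=5: a0@(3,5):N a1@(3,4):SE a2@(0,0):N a3@(0,3):SE a4@(3,4):SE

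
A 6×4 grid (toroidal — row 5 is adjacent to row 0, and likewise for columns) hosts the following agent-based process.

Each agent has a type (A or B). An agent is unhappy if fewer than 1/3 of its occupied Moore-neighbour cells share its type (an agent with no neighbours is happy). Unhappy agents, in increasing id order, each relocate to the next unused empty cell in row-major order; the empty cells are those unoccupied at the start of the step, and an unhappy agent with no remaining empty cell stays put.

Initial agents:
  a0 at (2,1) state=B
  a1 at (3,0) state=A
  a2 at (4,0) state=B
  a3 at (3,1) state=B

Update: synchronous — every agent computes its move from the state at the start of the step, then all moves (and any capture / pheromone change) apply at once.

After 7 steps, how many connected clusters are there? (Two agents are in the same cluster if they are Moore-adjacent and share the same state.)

t=1: a0@(2,1):B a1@(0,0):A a2@(4,0):B a3@(3,1):B
t=2: (unchanged — steady state)

2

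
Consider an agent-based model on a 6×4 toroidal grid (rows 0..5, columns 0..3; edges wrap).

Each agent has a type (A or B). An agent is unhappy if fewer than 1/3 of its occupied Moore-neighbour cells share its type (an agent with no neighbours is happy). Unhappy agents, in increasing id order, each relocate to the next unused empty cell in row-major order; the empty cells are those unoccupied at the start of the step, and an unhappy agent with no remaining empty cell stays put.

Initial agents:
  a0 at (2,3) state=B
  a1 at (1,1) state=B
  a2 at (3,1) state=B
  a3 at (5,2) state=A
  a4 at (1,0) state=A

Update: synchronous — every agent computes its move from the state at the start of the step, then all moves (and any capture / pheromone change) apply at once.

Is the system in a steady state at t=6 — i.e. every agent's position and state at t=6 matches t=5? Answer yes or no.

t=1: a0@(0,0):B a1@(0,1):B a2@(3,1):B a3@(5,2):A a4@(0,2):A
t=2: (unchanged — steady state)

yes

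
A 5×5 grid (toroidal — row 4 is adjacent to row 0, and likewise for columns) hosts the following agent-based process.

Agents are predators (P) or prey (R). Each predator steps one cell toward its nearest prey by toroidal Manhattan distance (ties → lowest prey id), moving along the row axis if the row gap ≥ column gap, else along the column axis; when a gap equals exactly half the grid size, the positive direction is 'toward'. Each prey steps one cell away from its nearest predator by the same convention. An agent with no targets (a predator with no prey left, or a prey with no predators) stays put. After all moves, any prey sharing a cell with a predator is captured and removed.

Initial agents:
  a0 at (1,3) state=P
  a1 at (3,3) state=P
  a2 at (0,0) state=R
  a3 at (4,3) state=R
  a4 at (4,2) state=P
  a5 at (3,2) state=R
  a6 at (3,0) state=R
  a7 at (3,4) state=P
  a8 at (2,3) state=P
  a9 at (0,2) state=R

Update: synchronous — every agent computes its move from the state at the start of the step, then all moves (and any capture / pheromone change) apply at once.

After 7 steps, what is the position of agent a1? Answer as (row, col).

t=1: a0@(0,3):P a1@(4,3):P a2@(0,1):R a4@(4,3):P a5@(3,1):R a6@(3,1):R a7@(3,0):P a8@(3,3):P a9@(1,2):R
t=2: a0@(0,2):P a1@(4,2):P a2@(0,0):R a4@(4,2):P a7@(3,1):P a8@(3,2):P a9@(2,2):R
t=3: a0@(0,1):P a1@(3,2):P a2@(0,4):R a4@(3,2):P a7@(2,1):P a8@(2,2):P a9@(1,2):R
t=4: a0@(0,0):P a1@(2,2):P a2@(0,3):R a4@(2,2):P a7@(1,1):P a8@(1,2):P a9@(0,2):R
t=5: a0@(0,4):P a1@(1,2):P a4@(1,2):P a7@(0,1):P a8@(0,2):P a9@(4,2):R
t=6: a0@(0,3):P a1@(0,2):P a4@(0,2):P a7@(4,1):P a8@(4,2):P a9@(3,2):R
t=7: a0@(4,3):P a1@(4,2):P a4@(4,2):P a7@(3,1):P a8@(3,2):P a9@(2,2):R

(4, 2)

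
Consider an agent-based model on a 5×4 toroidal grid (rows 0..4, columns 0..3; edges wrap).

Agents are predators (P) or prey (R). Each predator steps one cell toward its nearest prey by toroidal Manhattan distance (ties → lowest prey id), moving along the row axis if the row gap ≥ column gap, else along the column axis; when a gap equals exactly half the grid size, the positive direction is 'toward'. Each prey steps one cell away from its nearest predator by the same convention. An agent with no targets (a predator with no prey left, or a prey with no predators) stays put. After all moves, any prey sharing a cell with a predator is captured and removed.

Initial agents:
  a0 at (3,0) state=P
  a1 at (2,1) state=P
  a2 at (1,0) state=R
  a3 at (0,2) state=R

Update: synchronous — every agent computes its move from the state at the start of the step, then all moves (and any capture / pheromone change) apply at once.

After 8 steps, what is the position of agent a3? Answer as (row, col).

t=1: a0@(2,0):P a1@(1,1):P a2@(0,0):R a3@(4,2):R
t=2: a0@(1,0):P a1@(0,1):P a2@(4,0):R a3@(3,2):R
t=3: a0@(0,0):P a1@(4,1):P a2@(3,0):R a3@(2,2):R
t=4: a0@(4,0):P a1@(3,1):P a2@(2,0):R a3@(1,2):R
t=5: a0@(3,0):P a1@(2,1):P a2@(1,0):R a3@(0,2):R
t=6: a0@(2,0):P a1@(1,1):P a2@(0,0):R a3@(4,2):R
t=7: a0@(1,0):P a1@(0,1):P a2@(4,0):R a3@(3,2):R
t=8: a0@(0,0):P a1@(4,1):P a2@(3,0):R a3@(2,2):R

(2, 2)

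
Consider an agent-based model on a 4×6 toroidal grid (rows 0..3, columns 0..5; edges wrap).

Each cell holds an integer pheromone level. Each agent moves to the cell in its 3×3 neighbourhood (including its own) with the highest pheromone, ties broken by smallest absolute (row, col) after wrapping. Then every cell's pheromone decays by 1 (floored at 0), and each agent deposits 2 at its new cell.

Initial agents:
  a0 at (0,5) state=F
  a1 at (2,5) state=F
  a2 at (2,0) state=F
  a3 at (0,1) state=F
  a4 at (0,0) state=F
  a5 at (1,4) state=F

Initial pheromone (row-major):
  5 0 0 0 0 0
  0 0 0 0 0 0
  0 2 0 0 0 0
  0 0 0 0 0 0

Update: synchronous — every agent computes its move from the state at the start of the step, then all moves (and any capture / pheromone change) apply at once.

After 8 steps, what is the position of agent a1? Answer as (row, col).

t=1: a0@(0,0) a1@(1,0) a2@(2,1) a3@(0,0) a4@(0,0) a5@(0,3) | pheromone: 10 0 0 2 0 0 / 2 0 0 0 0 0 / 0 3 0 0 0 0 / 0 0 0 0 0 0
t=2: a0@(0,0) a1@(0,0) a2@(2,1) a3@(0,0) a4@(0,0) a5@(0,3) | pheromone: 17 0 0 3 0 0 / 1 0 0 0 0 0 / 0 4 0 0 0 0 / 0 0 0 0 0 0
t=3: a0@(0,0) a1@(0,0) a2@(2,1) a3@(0,0) a4@(0,0) a5@(0,3) | pheromone: 24 0 0 4 0 0 / 0 0 0 0 0 0 / 0 5 0 0 0 0 / 0 0 0 0 0 0
t=4: a0@(0,0) a1@(0,0) a2@(2,1) a3@(0,0) a4@(0,0) a5@(0,3) | pheromone: 31 0 0 5 0 0 / 0 0 0 0 0 0 / 0 6 0 0 0 0 / 0 0 0 0 0 0
t=5: a0@(0,0) a1@(0,0) a2@(2,1) a3@(0,0) a4@(0,0) a5@(0,3) | pheromone: 38 0 0 6 0 0 / 0 0 0 0 0 0 / 0 7 0 0 0 0 / 0 0 0 0 0 0
t=6: a0@(0,0) a1@(0,0) a2@(2,1) a3@(0,0) a4@(0,0) a5@(0,3) | pheromone: 45 0 0 7 0 0 / 0 0 0 0 0 0 / 0 8 0 0 0 0 / 0 0 0 0 0 0
t=7: a0@(0,0) a1@(0,0) a2@(2,1) a3@(0,0) a4@(0,0) a5@(0,3) | pheromone: 52 0 0 8 0 0 / 0 0 0 0 0 0 / 0 9 0 0 0 0 / 0 0 0 0 0 0
t=8: a0@(0,0) a1@(0,0) a2@(2,1) a3@(0,0) a4@(0,0) a5@(0,3) | pheromone: 59 0 0 9 0 0 / 0 0 0 0 0 0 / 0 10 0 0 0 0 / 0 0 0 0 0 0

(0, 0)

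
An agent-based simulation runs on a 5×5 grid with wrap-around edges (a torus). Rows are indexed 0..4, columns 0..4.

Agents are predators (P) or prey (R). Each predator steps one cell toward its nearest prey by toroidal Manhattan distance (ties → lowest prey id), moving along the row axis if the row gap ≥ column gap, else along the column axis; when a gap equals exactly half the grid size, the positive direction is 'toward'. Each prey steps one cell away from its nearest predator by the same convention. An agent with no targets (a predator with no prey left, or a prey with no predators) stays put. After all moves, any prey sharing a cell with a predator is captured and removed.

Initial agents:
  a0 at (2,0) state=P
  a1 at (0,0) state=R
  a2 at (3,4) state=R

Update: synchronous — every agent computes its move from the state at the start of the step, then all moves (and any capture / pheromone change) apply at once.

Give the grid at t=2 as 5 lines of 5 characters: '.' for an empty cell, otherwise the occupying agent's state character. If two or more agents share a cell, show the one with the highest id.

P....
.....
.....
R...R
.....

t=1: a0@(1,0):P a1@(4,0):R a2@(4,4):R
t=2: a0@(0,0):P a1@(3,0):R a2@(3,4):R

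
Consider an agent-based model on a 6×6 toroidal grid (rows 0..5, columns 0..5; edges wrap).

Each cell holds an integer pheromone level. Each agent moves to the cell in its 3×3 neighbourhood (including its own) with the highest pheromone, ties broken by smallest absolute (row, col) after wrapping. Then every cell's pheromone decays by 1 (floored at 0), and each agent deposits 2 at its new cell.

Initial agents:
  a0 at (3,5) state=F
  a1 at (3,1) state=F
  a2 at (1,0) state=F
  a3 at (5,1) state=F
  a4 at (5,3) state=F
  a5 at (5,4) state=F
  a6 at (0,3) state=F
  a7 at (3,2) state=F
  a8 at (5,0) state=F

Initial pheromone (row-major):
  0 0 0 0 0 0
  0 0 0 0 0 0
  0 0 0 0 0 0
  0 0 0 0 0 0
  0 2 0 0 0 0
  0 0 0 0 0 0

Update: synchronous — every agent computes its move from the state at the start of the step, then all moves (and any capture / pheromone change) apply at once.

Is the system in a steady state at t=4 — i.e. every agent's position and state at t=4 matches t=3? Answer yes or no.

yes

t=1: a0@(2,0) a1@(4,1) a2@(0,0) a3@(4,1) a4@(0,2) a5@(0,3) a6@(0,2) a7@(4,1) a8@(4,1) | pheromone: 2 0 4 2 0 0 / 0 0 0 0 0 0 / 2 0 0 0 0 0 / 0 0 0 0 0 0 / 0 9 0 0 0 0 / 0 0 0 0 0 0
t=2: a0@(2,0) a1@(4,1) a2@(0,0) a3@(4,1) a4@(0,2) a5@(0,2) a6@(0,2) a7@(4,1) a8@(4,1) | pheromone: 3 0 9 1 0 0 / 0 0 0 0 0 0 / 3 0 0 0 0 0 / 0 0 0 0 0 0 / 0 16 0 0 0 0 / 0 0 0 0 0 0
t=3: a0@(2,0) a1@(4,1) a2@(0,0) a3@(4,1) a4@(0,2) a5@(0,2) a6@(0,2) a7@(4,1) a8@(4,1) | pheromone: 4 0 14 0 0 0 / 0 0 0 0 0 0 / 4 0 0 0 0 0 / 0 0 0 0 0 0 / 0 23 0 0 0 0 / 0 0 0 0 0 0
t=4: a0@(2,0) a1@(4,1) a2@(0,0) a3@(4,1) a4@(0,2) a5@(0,2) a6@(0,2) a7@(4,1) a8@(4,1) | pheromone: 5 0 19 0 0 0 / 0 0 0 0 0 0 / 5 0 0 0 0 0 / 0 0 0 0 0 0 / 0 30 0 0 0 0 / 0 0 0 0 0 0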